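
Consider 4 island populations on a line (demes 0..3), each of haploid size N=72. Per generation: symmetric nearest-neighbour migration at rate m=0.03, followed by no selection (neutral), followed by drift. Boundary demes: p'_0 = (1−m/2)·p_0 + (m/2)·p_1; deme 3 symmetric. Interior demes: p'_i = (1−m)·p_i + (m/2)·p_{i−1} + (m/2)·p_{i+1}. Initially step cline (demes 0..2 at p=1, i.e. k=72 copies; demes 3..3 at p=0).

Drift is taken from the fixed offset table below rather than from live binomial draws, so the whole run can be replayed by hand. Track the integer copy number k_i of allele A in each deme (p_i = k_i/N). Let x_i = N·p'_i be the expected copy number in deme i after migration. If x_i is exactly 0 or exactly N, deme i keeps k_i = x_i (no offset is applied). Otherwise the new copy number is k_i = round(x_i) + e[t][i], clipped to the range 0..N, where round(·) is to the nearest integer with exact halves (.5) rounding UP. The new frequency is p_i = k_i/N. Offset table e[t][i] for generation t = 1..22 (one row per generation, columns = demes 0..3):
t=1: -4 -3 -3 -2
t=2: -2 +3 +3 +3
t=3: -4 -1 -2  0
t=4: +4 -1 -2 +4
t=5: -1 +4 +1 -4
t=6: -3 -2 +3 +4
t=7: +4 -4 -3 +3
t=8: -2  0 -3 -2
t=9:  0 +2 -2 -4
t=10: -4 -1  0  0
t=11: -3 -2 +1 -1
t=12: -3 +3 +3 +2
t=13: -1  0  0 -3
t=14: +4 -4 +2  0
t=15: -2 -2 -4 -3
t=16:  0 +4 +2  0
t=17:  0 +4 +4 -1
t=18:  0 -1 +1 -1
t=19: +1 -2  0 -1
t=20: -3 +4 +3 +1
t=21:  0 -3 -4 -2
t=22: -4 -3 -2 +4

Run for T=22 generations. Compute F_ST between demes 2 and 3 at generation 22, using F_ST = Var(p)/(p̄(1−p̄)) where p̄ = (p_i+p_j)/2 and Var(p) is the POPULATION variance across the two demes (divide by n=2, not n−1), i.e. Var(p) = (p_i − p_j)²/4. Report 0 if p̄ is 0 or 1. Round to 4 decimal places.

t=0: k=[72 72 72 0]
t=1: x=[72.0000 72.0000 70.9200 1.0800] k=[72 72 68 0]
t=2: x=[72.0000 71.9400 67.0400 1.0200] k=[72 72 70 4]
t=3: x=[72.0000 71.9700 69.0400 4.9900] k=[72 71 67 5]
t=4: x=[71.9850 70.9550 66.1300 5.9300] k=[72 70 64 10]
t=5: x=[71.9700 69.9400 63.2800 10.8100] k=[71 72 64 7]
t=6: x=[71.0150 71.8650 63.2650 7.8550] k=[68 70 66 12]
t=7: x=[68.0300 69.9100 65.2500 12.8100] k=[72 66 62 16]
t=8: x=[71.9100 66.0300 61.3700 16.6900] k=[70 66 58 15]
t=9: x=[69.9400 65.9400 57.4750 15.6450] k=[70 68 55 12]
t=10: x=[69.9700 67.8350 54.5500 12.6450] k=[66 67 55 13]
t=11: x=[66.0150 66.8050 54.5500 13.6300] k=[63 65 56 13]
t=12: x=[63.0300 64.8350 55.4900 13.6450] k=[60 68 58 16]
t=13: x=[60.1200 67.7300 57.5200 16.6300] k=[59 68 58 14]
t=14: x=[59.1350 67.7150 57.4900 14.6600] k=[63 64 59 15]
t=15: x=[63.0150 63.9100 58.4150 15.6600] k=[61 62 54 13]
t=16: x=[61.0150 61.8650 53.5050 13.6150] k=[61 66 56 14]
t=17: x=[61.0750 65.7750 55.5200 14.6300] k=[61 70 60 14]
t=18: x=[61.1350 69.7150 59.4600 14.6900] k=[61 69 60 14]
t=19: x=[61.1200 68.7450 59.4450 14.6900] k=[62 67 59 14]
t=20: x=[62.0750 66.8050 58.4450 14.6750] k=[59 71 61 16]
t=21: x=[59.1800 70.6700 60.4750 16.6750] k=[59 68 56 15]
t=22: x=[59.1350 67.6850 55.5650 15.6150] k=[55 65 54 20]

0.2232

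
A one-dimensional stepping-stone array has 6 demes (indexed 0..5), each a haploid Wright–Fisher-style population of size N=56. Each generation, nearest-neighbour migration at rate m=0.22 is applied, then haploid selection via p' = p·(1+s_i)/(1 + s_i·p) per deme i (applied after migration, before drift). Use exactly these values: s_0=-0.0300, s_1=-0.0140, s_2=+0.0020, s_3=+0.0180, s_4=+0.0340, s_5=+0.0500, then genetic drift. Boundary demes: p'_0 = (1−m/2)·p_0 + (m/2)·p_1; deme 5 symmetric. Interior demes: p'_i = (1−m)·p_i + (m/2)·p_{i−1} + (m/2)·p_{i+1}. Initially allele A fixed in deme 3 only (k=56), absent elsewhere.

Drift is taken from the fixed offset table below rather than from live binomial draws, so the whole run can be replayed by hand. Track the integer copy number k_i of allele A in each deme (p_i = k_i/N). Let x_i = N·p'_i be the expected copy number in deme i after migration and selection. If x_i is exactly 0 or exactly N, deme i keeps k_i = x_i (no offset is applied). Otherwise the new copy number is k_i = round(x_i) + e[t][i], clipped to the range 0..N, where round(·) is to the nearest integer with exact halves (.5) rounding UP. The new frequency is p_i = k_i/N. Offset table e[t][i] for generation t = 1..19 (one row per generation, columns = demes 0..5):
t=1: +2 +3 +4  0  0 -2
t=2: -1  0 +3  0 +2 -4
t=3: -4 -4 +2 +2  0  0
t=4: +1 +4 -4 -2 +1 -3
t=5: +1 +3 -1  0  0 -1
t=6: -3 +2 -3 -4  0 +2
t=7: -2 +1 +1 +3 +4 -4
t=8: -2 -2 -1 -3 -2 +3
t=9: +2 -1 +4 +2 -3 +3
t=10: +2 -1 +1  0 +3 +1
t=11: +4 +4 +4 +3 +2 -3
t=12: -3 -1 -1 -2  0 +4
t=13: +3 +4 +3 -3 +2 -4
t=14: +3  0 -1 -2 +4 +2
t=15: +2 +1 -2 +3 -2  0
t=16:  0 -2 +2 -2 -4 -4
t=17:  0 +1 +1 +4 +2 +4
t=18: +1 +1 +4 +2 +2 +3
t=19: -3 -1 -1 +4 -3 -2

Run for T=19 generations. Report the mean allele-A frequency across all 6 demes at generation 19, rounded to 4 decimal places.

t=0: k=[0 0 0 56 0 0]
t=1: x=[0.0000 0.0000 6.1710 43.8506 6.3457 0.0000] k=[0 0 10 44 6 0]
t=2: x=[0.0000 1.0849 12.6596 36.3084 9.7871 0.6926] k=[0 1 16 36 12 0]
t=3: x=[0.1067 2.5060 16.5733 31.4063 13.6624 1.3844] k=[0 0 19 33 14 1]
t=4: x=[0.0000 2.0618 18.4747 29.6190 15.0247 2.5460] k=[0 6 14 28 16 0]
t=5: x=[0.6404 6.1425 14.6816 25.3874 15.9385 1.8451] k=[2 9 14 25 16 1]
t=6: x=[2.6909 8.6761 14.6816 23.0415 15.7152 2.7759] k=[0 11 12 19 16 5]
t=7: x=[1.1745 9.7856 12.6796 18.1180 15.4919 6.4845] k=[0 11 14 21 19 2]
t=8: x=[1.1745 10.0036 14.4614 20.2400 17.7529 4.0495] k=[0 8 13 17 16 7]
t=9: x=[0.8540 7.5771 12.9098 16.6580 15.4919 8.3301] k=[3 7 17 19 12 11]
t=10: x=[3.3430 7.5673 16.1429 18.2287 12.9906 11.5509] k=[5 7 17 18 16 13]
t=11: x=[5.0776 7.7850 16.0329 17.8865 16.2733 13.8319] k=[9 12 20 21 18 11]
t=12: x=[9.0956 12.4132 19.2552 20.7927 17.9655 12.2300] k=[6 11 18 19 18 16]
t=13: x=[6.3759 11.0940 17.3639 19.0033 18.2995 16.7879] k=[9 15 20 16 20 13]
t=14: x=[9.4189 14.7364 19.0351 17.0911 19.2097 14.2829] k=[12 15 18 15 23 16]
t=15: x=[12.0396 14.8457 17.3639 16.4162 21.7934 17.3487] k=[14 16 15 19 20 17]
t=16: x=[13.8993 15.5114 15.5725 18.8927 19.9877 17.9192] k=[14 14 18 17 16 14]
t=17: x=[13.6826 14.2894 17.4740 17.2119 16.2733 14.7438] k=[14 15 18 21 18 19]
t=18: x=[13.7909 15.0642 18.0244 20.5716 18.8559 19.5055] k=[15 16 22 23 21 23]
t=19: x=[14.7763 16.3861 21.4764 22.9111 21.8841 23.4422] k=[12 15 20 27 19 21]

0.3393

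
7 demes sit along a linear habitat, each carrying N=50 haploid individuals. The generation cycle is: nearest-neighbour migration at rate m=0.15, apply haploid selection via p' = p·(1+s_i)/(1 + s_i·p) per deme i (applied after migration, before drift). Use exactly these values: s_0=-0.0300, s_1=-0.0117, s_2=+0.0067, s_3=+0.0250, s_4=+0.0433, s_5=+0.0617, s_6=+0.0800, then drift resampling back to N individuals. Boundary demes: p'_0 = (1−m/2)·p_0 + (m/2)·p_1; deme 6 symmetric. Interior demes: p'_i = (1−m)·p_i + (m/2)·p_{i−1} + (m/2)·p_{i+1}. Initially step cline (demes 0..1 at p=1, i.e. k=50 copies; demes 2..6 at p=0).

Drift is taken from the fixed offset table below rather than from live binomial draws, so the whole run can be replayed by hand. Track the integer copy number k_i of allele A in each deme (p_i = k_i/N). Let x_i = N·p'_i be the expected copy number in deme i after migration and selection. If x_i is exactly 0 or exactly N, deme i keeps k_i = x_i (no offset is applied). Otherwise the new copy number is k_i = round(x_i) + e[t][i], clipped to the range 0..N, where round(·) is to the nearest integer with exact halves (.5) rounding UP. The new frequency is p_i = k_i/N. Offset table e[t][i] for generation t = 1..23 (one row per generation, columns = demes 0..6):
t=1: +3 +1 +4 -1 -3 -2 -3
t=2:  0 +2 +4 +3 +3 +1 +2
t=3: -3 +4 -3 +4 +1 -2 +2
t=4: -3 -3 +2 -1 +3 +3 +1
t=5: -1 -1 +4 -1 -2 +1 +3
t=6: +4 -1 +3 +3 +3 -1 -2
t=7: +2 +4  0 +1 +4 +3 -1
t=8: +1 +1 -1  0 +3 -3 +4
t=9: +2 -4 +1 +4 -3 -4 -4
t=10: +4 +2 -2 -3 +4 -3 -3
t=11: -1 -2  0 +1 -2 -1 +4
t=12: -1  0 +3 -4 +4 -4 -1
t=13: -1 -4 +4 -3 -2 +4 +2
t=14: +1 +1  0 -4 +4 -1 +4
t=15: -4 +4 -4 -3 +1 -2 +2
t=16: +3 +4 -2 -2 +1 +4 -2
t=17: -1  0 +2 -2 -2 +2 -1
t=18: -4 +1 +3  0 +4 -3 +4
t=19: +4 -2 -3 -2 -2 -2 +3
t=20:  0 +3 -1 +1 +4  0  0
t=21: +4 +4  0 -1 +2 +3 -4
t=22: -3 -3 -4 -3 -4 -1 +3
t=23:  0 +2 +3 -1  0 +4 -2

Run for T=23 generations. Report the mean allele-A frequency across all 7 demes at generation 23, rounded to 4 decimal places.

0.4743

t=0: k=[50 50 0 0 0 0 0]
t=1: x=[50.0000 46.2090 3.7732 0.0000 0.0000 0.0000 0.0000] k=[50 47 8 0 0 0 0]
t=2: x=[49.7681 44.2403 10.3798 0.6148 0.0000 0.0000 0.0000] k=[50 46 14 4 0 0 0]
t=3: x=[49.6908 43.8367 15.7219 4.5511 0.3129 0.0000 0.0000] k=[47 48 13 9 1 0 0]
t=4: x=[46.9900 45.2496 15.3961 8.8789 1.5889 0.0796 0.0000] k=[44 42 17 8 5 3 0]
t=5: x=[43.6838 40.1825 18.2774 8.6248 5.2716 3.0943 0.2429] k=[43 39 22 8 3 4 3]
t=6: x=[42.5081 37.9175 22.3075 8.8535 3.5887 4.0682 3.3047] k=[47 37 25 12 7 3 1]
t=7: x=[46.1430 36.7356 25.0085 12.8341 7.3364 3.3314 1.2397] k=[48 41 25 14 11 6 0]
t=8: x=[47.4010 40.2328 25.4584 14.8565 11.2144 6.2449 0.4857] k=[48 41 24 15 14 3 4]
t=9: x=[47.4010 40.1573 24.6835 15.8662 13.6669 4.1208 4.2125] k=[49 36 26 20 11 0 0]
t=10: x=[47.9664 36.1072 26.3832 20.0709 11.2144 0.8750 0.0000] k=[50 38 24 17 15 0 0]
t=11: x=[49.0727 37.7414 24.6084 17.6560 14.4567 1.1928 0.0000] k=[48 36 25 19 12 0 0]
t=12: x=[47.0157 35.9565 25.4584 19.2163 12.0075 0.9545 0.0000] k=[46 36 28 15 16 0 0]
t=13: x=[45.1174 36.0318 27.7075 16.3203 15.1692 1.2722 0.0000] k=[44 32 32 13 13 5 0]
t=14: x=[42.9168 32.7673 30.6543 14.6797 12.7995 5.5118 0.4048] k=[44 34 31 11 17 5 4]
t=15: x=[43.0702 34.3990 29.8054 13.1884 16.1093 6.1403 4.3725] k=[39 38 26 10 17 4 6]
t=16: x=[38.6602 37.0625 25.7834 11.9481 15.9570 5.4070 6.2594] k=[42 41 24 10 17 9 4]
t=17: x=[41.7166 39.7041 24.3084 11.7961 16.3378 9.6839 4.6922] k=[41 40 26 10 14 12 4]
t=18: x=[40.6966 38.9239 25.9334 11.7201 13.9728 12.0903 4.9317] k=[37 40 29 12 18 9 9]
t=19: x=[36.9332 38.8484 28.6317 13.9722 17.3521 10.1508 9.5820] k=[41 37 26 12 15 8 13]
t=20: x=[40.4672 36.3586 25.8584 13.5172 14.6858 9.3465 13.3650] k=[40 39 25 15 19 9 13]
t=21: x=[39.6777 37.9175 25.3835 16.3203 18.4406 10.5394 13.4428] k=[44 42 25 15 20 14 9]
t=22: x=[43.6838 40.7869 25.6084 16.3959 19.6785 14.6883 9.9754] k=[41 38 22 13 16 14 13]
t=23: x=[40.5437 36.9116 22.6077 14.1492 16.0839 14.6883 13.8316] k=[41 39 26 13 16 19 12]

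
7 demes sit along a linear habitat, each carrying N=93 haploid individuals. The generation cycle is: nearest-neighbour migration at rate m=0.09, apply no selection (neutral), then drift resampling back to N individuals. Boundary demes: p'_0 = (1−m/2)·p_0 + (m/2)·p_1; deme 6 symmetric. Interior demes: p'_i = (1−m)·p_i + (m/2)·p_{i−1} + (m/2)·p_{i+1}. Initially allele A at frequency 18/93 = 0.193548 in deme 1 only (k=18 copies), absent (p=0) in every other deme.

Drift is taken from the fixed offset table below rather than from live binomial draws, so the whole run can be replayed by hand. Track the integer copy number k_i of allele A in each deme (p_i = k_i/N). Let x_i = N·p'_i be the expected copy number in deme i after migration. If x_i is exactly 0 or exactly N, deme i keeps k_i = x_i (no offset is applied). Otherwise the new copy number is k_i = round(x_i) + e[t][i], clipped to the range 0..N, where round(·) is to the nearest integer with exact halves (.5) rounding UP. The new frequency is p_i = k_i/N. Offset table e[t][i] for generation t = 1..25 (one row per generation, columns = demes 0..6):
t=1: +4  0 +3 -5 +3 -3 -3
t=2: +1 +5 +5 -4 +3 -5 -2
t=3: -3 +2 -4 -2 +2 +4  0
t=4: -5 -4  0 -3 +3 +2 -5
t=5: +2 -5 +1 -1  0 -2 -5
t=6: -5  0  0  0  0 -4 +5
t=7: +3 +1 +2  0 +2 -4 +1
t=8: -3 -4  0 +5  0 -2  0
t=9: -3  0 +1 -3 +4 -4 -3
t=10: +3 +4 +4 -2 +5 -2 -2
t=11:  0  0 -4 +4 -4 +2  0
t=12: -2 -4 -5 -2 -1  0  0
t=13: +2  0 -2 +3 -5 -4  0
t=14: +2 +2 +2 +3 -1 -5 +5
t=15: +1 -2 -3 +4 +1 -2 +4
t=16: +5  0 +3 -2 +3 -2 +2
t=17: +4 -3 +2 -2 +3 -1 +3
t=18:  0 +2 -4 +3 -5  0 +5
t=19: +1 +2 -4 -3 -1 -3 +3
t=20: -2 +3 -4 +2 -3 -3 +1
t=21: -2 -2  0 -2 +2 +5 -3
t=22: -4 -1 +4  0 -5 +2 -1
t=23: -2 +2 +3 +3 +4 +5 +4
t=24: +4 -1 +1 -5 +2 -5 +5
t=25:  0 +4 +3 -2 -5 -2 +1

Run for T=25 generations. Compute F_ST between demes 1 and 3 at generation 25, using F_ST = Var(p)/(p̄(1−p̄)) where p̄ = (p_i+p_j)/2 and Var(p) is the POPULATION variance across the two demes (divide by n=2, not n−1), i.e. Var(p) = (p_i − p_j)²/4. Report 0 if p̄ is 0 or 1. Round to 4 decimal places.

0.0598

t=0: k=[0 18 0 0 0 0 0]
t=1: x=[0.8100 16.3800 0.8100 0.0000 0.0000 0.0000 0.0000] k=[5 16 4 0 0 0 0]
t=2: x=[5.4950 14.9650 4.3600 0.1800 0.0000 0.0000 0.0000] k=[6 20 9 0 0 0 0]
t=3: x=[6.6300 18.8750 9.0900 0.4050 0.0000 0.0000 0.0000] k=[4 21 5 0 0 0 0]
t=4: x=[4.7650 19.5150 5.4950 0.2250 0.0000 0.0000 0.0000] k=[0 16 5 0 0 0 0]
t=5: x=[0.7200 14.7850 5.2700 0.2250 0.0000 0.0000 0.0000] k=[3 10 6 0 0 0 0]
t=6: x=[3.3150 9.5050 5.9100 0.2700 0.0000 0.0000 0.0000] k=[0 10 6 0 0 0 0]
t=7: x=[0.4500 9.3700 5.9100 0.2700 0.0000 0.0000 0.0000] k=[3 10 8 0 0 0 0]
t=8: x=[3.3150 9.5950 7.7300 0.3600 0.0000 0.0000 0.0000] k=[0 6 8 5 0 0 0]
t=9: x=[0.2700 5.8200 7.7750 4.9100 0.2250 0.0000 0.0000] k=[0 6 9 2 4 0 0]
t=10: x=[0.2700 5.8650 8.5500 2.4050 3.7300 0.1800 0.0000] k=[3 10 13 0 9 0 0]
t=11: x=[3.3150 9.8200 12.2800 0.9900 8.1900 0.4050 0.0000] k=[3 10 8 5 4 2 0]
t=12: x=[3.3150 9.5950 7.9550 5.0900 3.9550 2.0000 0.0900] k=[1 6 3 3 3 2 0]
t=13: x=[1.2250 5.6400 3.1350 3.0000 2.9550 1.9550 0.0900] k=[3 6 1 6 0 0 0]
t=14: x=[3.1350 5.6400 1.4500 5.5050 0.2700 0.0000 0.0000] k=[5 8 3 9 0 0 0]
t=15: x=[5.1350 7.6400 3.4950 8.3250 0.4050 0.0000 0.0000] k=[6 6 0 12 1 0 0]
t=16: x=[6.0000 5.7300 0.8100 10.9650 1.4500 0.0450 0.0000] k=[11 6 4 9 4 0 0]
t=17: x=[10.7750 6.1350 4.3150 8.5500 4.0450 0.1800 0.0000] k=[15 3 6 7 7 0 0]
t=18: x=[14.4600 3.6750 5.9100 6.9550 6.6850 0.3150 0.0000] k=[14 6 2 10 2 0 0]
t=19: x=[13.6400 6.1800 2.5400 9.2800 2.2700 0.0900 0.0000] k=[15 8 0 6 1 0 0]
t=20: x=[14.6850 7.9550 0.6300 5.5050 1.1800 0.0450 0.0000] k=[13 11 0 8 0 0 0]
t=21: x=[12.9100 10.5950 0.8550 7.2800 0.3600 0.0000 0.0000] k=[11 9 1 5 2 0 0]
t=22: x=[10.9100 8.7300 1.5400 4.6850 2.0450 0.0900 0.0000] k=[7 8 6 5 0 2 0]
t=23: x=[7.0450 7.8650 6.0450 4.8200 0.3150 1.8200 0.0900] k=[5 10 9 8 4 7 4]
t=24: x=[5.2250 9.7300 9.0000 7.8650 4.3150 6.7300 4.1350] k=[9 9 10 3 6 2 9]
t=25: x=[9.0000 9.0450 9.6400 3.4500 5.6850 2.4950 8.6850] k=[9 13 13 1 1 0 10]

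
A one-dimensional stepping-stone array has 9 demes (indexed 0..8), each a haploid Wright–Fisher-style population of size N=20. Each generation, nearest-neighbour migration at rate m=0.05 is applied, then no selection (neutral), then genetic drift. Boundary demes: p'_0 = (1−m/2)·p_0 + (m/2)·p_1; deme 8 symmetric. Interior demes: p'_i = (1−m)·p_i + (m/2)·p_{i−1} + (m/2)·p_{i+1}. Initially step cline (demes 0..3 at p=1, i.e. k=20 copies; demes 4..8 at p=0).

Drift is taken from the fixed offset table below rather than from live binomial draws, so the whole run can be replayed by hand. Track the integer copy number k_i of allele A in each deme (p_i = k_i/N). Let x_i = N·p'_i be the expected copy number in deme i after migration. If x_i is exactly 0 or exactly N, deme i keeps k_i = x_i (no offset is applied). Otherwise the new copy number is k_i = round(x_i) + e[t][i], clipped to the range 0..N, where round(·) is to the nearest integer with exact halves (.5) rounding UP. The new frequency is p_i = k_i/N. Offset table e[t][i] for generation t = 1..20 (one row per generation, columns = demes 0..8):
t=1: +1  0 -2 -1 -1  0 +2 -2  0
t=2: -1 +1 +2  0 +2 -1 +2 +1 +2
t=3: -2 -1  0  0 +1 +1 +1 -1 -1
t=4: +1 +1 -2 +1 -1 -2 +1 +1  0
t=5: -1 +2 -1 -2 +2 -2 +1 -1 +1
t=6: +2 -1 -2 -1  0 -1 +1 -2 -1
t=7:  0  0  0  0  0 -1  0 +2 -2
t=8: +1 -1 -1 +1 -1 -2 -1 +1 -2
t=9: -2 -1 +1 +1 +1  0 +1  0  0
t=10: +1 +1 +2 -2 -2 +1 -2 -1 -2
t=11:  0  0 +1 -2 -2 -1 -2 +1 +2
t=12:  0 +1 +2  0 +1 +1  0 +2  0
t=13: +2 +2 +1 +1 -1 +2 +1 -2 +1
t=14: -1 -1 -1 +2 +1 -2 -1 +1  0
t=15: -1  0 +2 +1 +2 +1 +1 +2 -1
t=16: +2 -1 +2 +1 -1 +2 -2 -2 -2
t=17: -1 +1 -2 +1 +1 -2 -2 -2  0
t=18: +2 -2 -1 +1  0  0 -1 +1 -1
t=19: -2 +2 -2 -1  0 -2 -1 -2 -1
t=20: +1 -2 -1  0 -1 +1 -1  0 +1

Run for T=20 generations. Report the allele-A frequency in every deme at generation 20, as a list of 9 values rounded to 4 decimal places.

t=0: k=[20 20 20 20 0 0 0 0 0]
t=1: x=[20.0000 20.0000 20.0000 19.5000 0.5000 0.0000 0.0000 0.0000 0.0000] k=[20 20 20 19 0 0 0 0 0]
t=2: x=[20.0000 20.0000 19.9750 18.5500 0.4750 0.0000 0.0000 0.0000 0.0000] k=[20 20 20 19 2 0 0 0 0]
t=3: x=[20.0000 20.0000 19.9750 18.6000 2.3750 0.0500 0.0000 0.0000 0.0000] k=[20 20 20 19 3 1 0 0 0]
t=4: x=[20.0000 20.0000 19.9750 18.6250 3.3500 1.0250 0.0250 0.0000 0.0000] k=[20 20 18 20 2 0 1 0 0]
t=5: x=[20.0000 19.9500 18.1000 19.5000 2.4000 0.0750 0.9500 0.0250 0.0000] k=[20 20 17 18 4 0 2 0 0]
t=6: x=[20.0000 19.9250 17.1000 17.6250 4.2500 0.1500 1.9000 0.0500 0.0000] k=[20 19 15 17 4 0 3 0 0]
t=7: x=[19.9750 18.9250 15.1500 16.6250 4.2250 0.1750 2.8500 0.0750 0.0000] k=[20 19 15 17 4 0 3 2 0]
t=8: x=[19.9750 18.9250 15.1500 16.6250 4.2250 0.1750 2.9000 1.9750 0.0500] k=[20 18 14 18 3 0 2 3 0]
t=9: x=[19.9500 17.9500 14.2000 17.5250 3.3000 0.1250 1.9750 2.9000 0.0750] k=[18 17 15 19 4 0 3 3 0]
t=10: x=[17.9750 16.9750 15.1500 18.5250 4.2750 0.1750 2.9250 2.9250 0.0750] k=[19 18 17 17 2 1 1 2 0]
t=11: x=[18.9750 18.0000 17.0250 16.6250 2.3500 1.0250 1.0250 1.9250 0.0500] k=[19 18 18 15 0 0 0 3 2]
t=12: x=[18.9750 18.0250 17.9250 14.7000 0.3750 0.0000 0.0750 2.9000 2.0250] k=[19 19 20 15 1 0 0 5 2]
t=13: x=[19.0000 19.0250 19.8500 14.7750 1.3250 0.0250 0.1250 4.8000 2.0750] k=[20 20 20 16 0 2 1 3 3]
t=14: x=[20.0000 20.0000 19.9000 15.7000 0.4500 1.9250 1.0750 2.9500 3.0000] k=[20 20 19 18 1 0 0 4 3]
t=15: x=[20.0000 19.9750 19.0000 17.6000 1.4000 0.0250 0.1000 3.8750 3.0250] k=[20 20 20 19 3 1 1 6 2]
t=16: x=[20.0000 20.0000 19.9750 18.6250 3.3500 1.0500 1.1250 5.7750 2.1000] k=[20 20 20 20 2 3 0 4 0]
t=17: x=[20.0000 20.0000 20.0000 19.5500 2.4750 2.9000 0.1750 3.8000 0.1000] k=[20 20 20 20 3 1 0 2 0]
t=18: x=[20.0000 20.0000 20.0000 19.5750 3.3750 1.0250 0.0750 1.9000 0.0500] k=[20 20 20 20 3 1 0 3 0]
t=19: x=[20.0000 20.0000 20.0000 19.5750 3.3750 1.0250 0.1000 2.8500 0.0750] k=[20 20 20 19 3 0 0 1 0]
t=20: x=[20.0000 20.0000 19.9750 18.6250 3.3250 0.0750 0.0250 0.9500 0.0250] k=[20 20 19 19 2 1 0 1 1]

[1.0000, 1.0000, 0.9500, 0.9500, 0.1000, 0.0500, 0.0000, 0.0500, 0.0500]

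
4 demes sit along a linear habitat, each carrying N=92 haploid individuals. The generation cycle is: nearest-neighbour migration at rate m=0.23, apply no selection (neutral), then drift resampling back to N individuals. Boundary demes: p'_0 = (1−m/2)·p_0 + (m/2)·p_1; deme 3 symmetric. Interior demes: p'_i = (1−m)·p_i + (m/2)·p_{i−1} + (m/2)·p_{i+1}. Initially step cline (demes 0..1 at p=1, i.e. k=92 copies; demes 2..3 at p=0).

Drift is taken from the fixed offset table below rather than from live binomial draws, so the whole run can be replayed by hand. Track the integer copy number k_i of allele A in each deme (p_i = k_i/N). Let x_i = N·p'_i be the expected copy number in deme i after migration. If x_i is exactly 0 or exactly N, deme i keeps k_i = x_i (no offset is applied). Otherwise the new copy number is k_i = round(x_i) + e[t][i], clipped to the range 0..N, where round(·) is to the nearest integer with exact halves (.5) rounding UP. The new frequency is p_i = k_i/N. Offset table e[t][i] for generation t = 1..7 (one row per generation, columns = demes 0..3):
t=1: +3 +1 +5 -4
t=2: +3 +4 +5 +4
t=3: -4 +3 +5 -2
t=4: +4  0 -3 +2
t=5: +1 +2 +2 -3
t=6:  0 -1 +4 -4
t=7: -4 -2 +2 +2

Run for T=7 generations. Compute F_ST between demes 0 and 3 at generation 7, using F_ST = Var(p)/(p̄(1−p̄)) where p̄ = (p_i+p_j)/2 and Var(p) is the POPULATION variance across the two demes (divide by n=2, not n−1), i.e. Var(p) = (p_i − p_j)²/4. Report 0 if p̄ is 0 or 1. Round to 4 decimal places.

t=0: k=[92 92 0 0]
t=1: x=[92.0000 81.4200 10.5800 0.0000] k=[92 82 16 0]
t=2: x=[90.8500 75.5600 21.7500 1.8400] k=[92 80 27 6]
t=3: x=[90.6200 75.2850 30.6800 8.4150] k=[87 78 36 6]
t=4: x=[85.9650 74.2050 37.3800 9.4500] k=[90 74 34 11]
t=5: x=[88.1600 71.2400 35.9550 13.6450] k=[89 73 38 11]
t=6: x=[87.1600 70.8150 38.9200 14.1050] k=[87 70 43 10]
t=7: x=[85.0450 68.8500 42.3100 13.7950] k=[81 67 44 16]

0.5007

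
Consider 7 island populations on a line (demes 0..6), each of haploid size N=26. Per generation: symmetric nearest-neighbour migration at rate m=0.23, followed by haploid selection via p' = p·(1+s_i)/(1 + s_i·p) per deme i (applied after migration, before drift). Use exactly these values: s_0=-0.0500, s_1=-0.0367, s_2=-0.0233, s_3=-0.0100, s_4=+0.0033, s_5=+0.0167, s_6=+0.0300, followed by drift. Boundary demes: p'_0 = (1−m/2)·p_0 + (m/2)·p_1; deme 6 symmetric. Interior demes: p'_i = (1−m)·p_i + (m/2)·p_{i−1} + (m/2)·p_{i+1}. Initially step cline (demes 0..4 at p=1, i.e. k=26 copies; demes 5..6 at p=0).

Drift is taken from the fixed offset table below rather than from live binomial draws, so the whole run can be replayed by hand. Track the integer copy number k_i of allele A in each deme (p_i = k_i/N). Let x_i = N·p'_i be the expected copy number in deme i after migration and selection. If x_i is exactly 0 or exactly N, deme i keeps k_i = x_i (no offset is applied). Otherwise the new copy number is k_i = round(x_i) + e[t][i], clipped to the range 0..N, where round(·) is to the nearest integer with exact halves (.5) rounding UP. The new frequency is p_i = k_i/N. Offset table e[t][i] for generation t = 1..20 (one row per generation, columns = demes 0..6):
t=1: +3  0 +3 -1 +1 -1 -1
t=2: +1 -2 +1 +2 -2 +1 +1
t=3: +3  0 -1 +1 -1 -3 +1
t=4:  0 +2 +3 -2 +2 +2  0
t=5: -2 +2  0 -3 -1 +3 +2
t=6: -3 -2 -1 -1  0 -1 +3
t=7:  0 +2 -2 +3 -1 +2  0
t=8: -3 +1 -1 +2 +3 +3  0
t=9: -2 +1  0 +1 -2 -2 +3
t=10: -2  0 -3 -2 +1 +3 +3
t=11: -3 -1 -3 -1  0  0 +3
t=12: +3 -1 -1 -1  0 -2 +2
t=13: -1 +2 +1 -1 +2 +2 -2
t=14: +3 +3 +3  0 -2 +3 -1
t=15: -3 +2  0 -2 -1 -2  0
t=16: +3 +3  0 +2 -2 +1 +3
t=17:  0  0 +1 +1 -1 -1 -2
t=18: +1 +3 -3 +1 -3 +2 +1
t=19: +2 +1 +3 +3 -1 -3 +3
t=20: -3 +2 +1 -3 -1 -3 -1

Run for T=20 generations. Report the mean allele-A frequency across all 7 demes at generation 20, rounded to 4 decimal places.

0.8077

t=0: k=[26 26 26 26 26 0 0]
t=1: x=[26.0000 26.0000 26.0000 26.0000 23.0187 3.0341 0.0000] k=[26 26 26 26 24 2 0]
t=2: x=[26.0000 26.0000 26.0000 25.7677 21.7118 4.3598 0.2368] k=[26 26 26 26 20 5 1]
t=3: x=[26.0000 26.0000 26.0000 25.3032 18.9819 6.3441 1.5013] k=[26 26 26 26 18 3 3]
t=4: x=[26.0000 26.0000 26.0000 25.0710 17.2142 4.7894 3.0793] k=[26 26 26 23 19 7 3]
t=5: x=[26.0000 26.0000 25.6469 22.8573 18.0981 8.0115 3.5496] k=[26 26 26 20 17 11 6]
t=6: x=[26.0000 26.0000 25.2940 20.3004 16.6747 11.2205 6.7213] k=[26 26 24 19 17 10 10]
t=7: x=[26.0000 25.7613 23.6042 19.2951 16.4449 10.9097 10.1825] k=[26 26 22 22 15 13 10]
t=8: x=[26.0000 25.5228 22.3873 21.1555 15.5956 12.9927 10.5297] k=[26 26 21 23 19 16 11]
t=9: x=[26.0000 25.4036 21.7214 22.2781 19.1317 15.8726 11.7651] k=[26 26 22 23 17 14 15]
t=10: x=[26.0000 25.5228 22.5043 22.1622 17.3640 14.5662 15.0727] k=[26 26 20 20 18 18 18]
t=11: x=[26.0000 25.2844 20.5897 19.7223 18.2479 18.0914 18.1628] k=[26 24 18 19 18 18 21]
t=12: x=[25.7580 23.4555 18.6817 18.7174 18.1331 18.4341 20.7794] k=[26 22 18 18 18 16 23]
t=13: x=[25.5162 21.8718 18.3332 17.9442 17.7885 17.1320 22.2900] k=[25 24 19 17 20 19 20]
t=14: x=[24.8290 23.4555 19.2276 17.5177 19.5560 19.3126 20.0222] k=[26 26 22 18 18 22 19]
t=15: x=[26.0000 25.5228 21.9196 18.4061 18.4776 21.2595 19.4903] k=[26 26 22 16 17 19 19]
t=16: x=[26.0000 25.5228 21.6858 16.7452 17.1343 18.8561 19.1502] k=[26 26 22 19 15 20 22]
t=17: x=[26.0000 25.5228 22.0364 18.8329 16.0552 19.7341 21.8737] k=[26 26 23 20 15 19 20]
t=18: x=[26.0000 25.6420 22.9369 19.7223 16.0552 18.7420 20.0222] k=[26 26 20 21 13 21 21]
t=19: x=[26.0000 25.2844 20.7063 19.9183 14.8610 20.1554 21.1183] k=[26 26 24 23 14 17 24]
t=20: x=[26.0000 25.7613 24.0734 22.0464 15.4007 17.5547 23.2681] k=[26 26 25 19 14 15 22]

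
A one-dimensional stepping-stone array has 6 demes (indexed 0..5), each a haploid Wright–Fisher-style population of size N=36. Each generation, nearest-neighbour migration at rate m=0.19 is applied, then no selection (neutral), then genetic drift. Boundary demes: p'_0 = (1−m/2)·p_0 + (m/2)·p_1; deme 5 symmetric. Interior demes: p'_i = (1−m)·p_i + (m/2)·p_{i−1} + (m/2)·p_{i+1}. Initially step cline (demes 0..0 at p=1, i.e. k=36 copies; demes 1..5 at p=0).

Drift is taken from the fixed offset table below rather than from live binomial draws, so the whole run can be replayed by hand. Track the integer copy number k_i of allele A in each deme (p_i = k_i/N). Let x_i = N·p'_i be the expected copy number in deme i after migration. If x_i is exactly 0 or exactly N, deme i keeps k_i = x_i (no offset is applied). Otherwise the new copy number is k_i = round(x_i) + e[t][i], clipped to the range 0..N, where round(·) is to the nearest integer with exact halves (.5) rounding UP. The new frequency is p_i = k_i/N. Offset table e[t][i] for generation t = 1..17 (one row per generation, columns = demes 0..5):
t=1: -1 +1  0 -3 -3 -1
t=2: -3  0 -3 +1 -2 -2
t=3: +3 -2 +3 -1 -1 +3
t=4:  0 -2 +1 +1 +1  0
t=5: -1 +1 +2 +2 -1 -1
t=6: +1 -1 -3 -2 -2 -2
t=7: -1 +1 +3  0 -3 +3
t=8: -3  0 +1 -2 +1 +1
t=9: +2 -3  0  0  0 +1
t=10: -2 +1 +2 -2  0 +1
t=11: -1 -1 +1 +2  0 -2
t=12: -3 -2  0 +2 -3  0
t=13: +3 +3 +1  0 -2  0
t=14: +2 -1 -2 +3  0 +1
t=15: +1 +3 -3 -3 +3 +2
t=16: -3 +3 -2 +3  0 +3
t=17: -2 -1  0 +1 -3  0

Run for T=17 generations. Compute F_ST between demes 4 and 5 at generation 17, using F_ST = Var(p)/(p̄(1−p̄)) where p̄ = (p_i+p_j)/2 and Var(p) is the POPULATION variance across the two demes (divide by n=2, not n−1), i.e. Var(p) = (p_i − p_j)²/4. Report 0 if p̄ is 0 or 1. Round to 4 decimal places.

t=0: k=[36 0 0 0 0 0]
t=1: x=[32.5800 3.4200 0.0000 0.0000 0.0000 0.0000] k=[32 4 0 0 0 0]
t=2: x=[29.3400 6.2800 0.3800 0.0000 0.0000 0.0000] k=[26 6 0 0 0 0]
t=3: x=[24.1000 7.3300 0.5700 0.0000 0.0000 0.0000] k=[27 5 4 0 0 0]
t=4: x=[24.9100 6.9950 3.7150 0.3800 0.0000 0.0000] k=[25 5 5 1 0 0]
t=5: x=[23.1000 6.9000 4.6200 1.2850 0.0950 0.0000] k=[22 8 7 3 0 0]
t=6: x=[20.6700 9.2350 6.7150 3.0950 0.2850 0.0000] k=[22 8 4 1 0 0]
t=7: x=[20.6700 8.9500 4.0950 1.1900 0.0950 0.0000] k=[20 10 7 1 0 0]
t=8: x=[19.0500 10.6650 6.7150 1.4750 0.0950 0.0000] k=[16 11 8 0 1 0]
t=9: x=[15.5250 11.1900 7.5250 0.8550 0.8100 0.0950] k=[18 8 8 1 1 1]
t=10: x=[17.0500 8.9500 7.3350 1.6650 1.0000 1.0000] k=[15 10 9 0 1 2]
t=11: x=[14.5250 10.3800 8.2400 0.9500 1.0000 1.9050] k=[14 9 9 3 1 0]
t=12: x=[13.5250 9.4750 8.4300 3.3800 1.0950 0.0950] k=[11 7 8 5 0 0]
t=13: x=[10.6200 7.4750 7.6200 4.8100 0.4750 0.0000] k=[14 10 9 5 0 0]
t=14: x=[13.6200 10.2850 8.7150 4.9050 0.4750 0.0000] k=[16 9 7 8 0 0]
t=15: x=[15.3350 9.4750 7.2850 7.1450 0.7600 0.0000] k=[16 12 4 4 4 0]
t=16: x=[15.6200 11.6200 4.7600 4.0000 3.6200 0.3800] k=[13 15 3 7 4 3]
t=17: x=[13.1900 13.6700 4.5200 6.3350 4.1900 3.0950] k=[11 13 5 7 1 3]

0.0147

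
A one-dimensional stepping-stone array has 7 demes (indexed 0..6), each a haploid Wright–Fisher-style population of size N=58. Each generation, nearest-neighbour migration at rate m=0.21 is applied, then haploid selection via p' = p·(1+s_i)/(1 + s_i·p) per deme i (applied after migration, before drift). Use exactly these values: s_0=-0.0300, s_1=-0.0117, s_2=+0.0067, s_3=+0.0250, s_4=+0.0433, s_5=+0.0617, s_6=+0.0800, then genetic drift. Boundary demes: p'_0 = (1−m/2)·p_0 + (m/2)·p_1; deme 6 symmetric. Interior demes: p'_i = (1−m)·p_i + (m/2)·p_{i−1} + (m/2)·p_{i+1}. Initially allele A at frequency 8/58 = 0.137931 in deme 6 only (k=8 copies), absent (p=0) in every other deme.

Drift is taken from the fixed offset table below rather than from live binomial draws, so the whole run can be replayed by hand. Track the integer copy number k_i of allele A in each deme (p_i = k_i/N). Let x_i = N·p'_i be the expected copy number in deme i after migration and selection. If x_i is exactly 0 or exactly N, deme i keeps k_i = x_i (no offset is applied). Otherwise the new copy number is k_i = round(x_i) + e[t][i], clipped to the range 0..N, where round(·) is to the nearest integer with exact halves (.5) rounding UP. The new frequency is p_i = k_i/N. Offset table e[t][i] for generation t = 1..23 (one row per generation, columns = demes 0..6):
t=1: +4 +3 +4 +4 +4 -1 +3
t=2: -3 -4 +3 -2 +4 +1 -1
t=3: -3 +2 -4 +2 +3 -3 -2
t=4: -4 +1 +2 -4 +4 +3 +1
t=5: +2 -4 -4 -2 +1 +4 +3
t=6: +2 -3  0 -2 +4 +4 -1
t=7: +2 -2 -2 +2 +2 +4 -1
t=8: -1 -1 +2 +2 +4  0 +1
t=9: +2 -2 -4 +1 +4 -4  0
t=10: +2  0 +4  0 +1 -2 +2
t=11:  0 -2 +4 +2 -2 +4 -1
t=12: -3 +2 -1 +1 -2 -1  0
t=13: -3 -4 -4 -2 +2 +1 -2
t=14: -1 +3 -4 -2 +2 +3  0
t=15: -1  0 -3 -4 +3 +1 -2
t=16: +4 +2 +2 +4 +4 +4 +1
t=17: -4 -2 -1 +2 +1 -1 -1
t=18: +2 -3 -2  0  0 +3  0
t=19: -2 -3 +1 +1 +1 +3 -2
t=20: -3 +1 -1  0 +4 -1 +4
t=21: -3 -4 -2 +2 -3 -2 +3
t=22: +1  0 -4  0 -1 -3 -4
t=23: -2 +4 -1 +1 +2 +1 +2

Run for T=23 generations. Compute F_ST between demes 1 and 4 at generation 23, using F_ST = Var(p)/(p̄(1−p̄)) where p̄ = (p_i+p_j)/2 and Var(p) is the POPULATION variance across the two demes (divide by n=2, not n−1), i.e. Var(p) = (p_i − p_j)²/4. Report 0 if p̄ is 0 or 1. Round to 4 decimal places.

0.2889

t=0: k=[0 0 0 0 0 0 8]
t=1: x=[0.0000 0.0000 0.0000 0.0000 0.0000 0.8910 7.6572] k=[0 0 0 0 0 0 11]
t=2: x=[0.0000 0.0000 0.0000 0.0000 0.0000 1.2248 10.4902] k=[0 0 0 0 0 2 9]
t=3: x=[0.0000 0.0000 0.0000 0.0000 0.2191 2.6736 8.8256] k=[0 0 0 0 3 0 7]
t=4: x=[0.0000 0.0000 0.0000 0.3228 2.4683 1.1135 6.7082] k=[0 0 0 0 6 4 8]
t=5: x=[0.0000 0.0000 0.0000 0.6456 5.3628 4.8916 8.1017] k=[0 0 0 0 6 9 11]
t=6: x=[0.0000 0.0000 0.0000 0.6456 5.9061 9.3553 11.4823] k=[0 0 0 0 10 13 10]
t=7: x=[0.0000 0.0000 0.0000 1.0758 9.5998 12.9627 10.9839] k=[0 0 0 3 12 17 10]
t=8: x=[0.0000 0.0000 0.3171 3.7149 11.9779 16.4360 11.4246] k=[0 0 2 6 16 16 12]
t=9: x=[0.0000 0.2076 2.2242 6.7764 15.4252 16.2716 13.1877] k=[0 0 0 8 19 12 13]
t=10: x=[0.0000 0.0000 0.8455 8.4924 17.6257 13.4485 13.6832] k=[0 0 5 8 19 11 16]
t=11: x=[0.0000 0.5189 4.8194 9.0266 17.5189 12.9575 16.3637] k=[0 0 9 11 16 17 15]
t=12: x=[0.0000 0.9341 8.3124 11.5416 16.0677 17.4055 16.0893] k=[0 3 7 13 14 16 16]
t=13: x=[0.3056 3.0706 7.2523 12.7185 14.5624 16.4873 16.9069] k=[0 0 3 11 17 17 15]
t=14: x=[0.0000 0.3113 3.5472 11.0086 16.8726 17.5131 16.0893] k=[0 3 0 9 19 21 16]
t=15: x=[0.3056 2.3434 1.2683 9.2961 18.6929 21.0613 17.4493] k=[0 2 0 5 22 22 15]
t=16: x=[0.2037 1.5620 0.7399 6.3992 20.7768 22.0776 16.6328] k=[4 4 3 10 25 26 18]
t=17: x=[3.8880 3.8525 3.8640 11.0593 24.1251 25.9103 19.8318] k=[0 2 3 13 25 25 19]
t=18: x=[0.2037 1.8735 3.9696 13.4636 24.3366 25.2198 20.6415] k=[2 0 2 13 24 28 21]
t=19: x=[1.7379 0.4151 2.9637 13.2508 23.8580 27.7100 22.7906] k=[0 0 4 14 25 31 21]
t=20: x=[0.0000 0.4151 4.6585 14.3703 25.0766 30.1875 23.1111] k=[0 1 4 14 29 29 27]
t=21: x=[0.1019 1.1961 4.7641 14.7955 28.0384 29.6580 28.3238] k=[0 0 3 17 25 28 31]
t=22: x=[0.0000 0.3113 4.1808 16.6617 25.0766 28.8677 31.7941] k=[0 0 0 17 24 26 28]
t=23: x=[0.0000 0.0000 1.7966 16.2371 24.0696 26.8613 28.9052] k=[0 0 1 17 26 28 31]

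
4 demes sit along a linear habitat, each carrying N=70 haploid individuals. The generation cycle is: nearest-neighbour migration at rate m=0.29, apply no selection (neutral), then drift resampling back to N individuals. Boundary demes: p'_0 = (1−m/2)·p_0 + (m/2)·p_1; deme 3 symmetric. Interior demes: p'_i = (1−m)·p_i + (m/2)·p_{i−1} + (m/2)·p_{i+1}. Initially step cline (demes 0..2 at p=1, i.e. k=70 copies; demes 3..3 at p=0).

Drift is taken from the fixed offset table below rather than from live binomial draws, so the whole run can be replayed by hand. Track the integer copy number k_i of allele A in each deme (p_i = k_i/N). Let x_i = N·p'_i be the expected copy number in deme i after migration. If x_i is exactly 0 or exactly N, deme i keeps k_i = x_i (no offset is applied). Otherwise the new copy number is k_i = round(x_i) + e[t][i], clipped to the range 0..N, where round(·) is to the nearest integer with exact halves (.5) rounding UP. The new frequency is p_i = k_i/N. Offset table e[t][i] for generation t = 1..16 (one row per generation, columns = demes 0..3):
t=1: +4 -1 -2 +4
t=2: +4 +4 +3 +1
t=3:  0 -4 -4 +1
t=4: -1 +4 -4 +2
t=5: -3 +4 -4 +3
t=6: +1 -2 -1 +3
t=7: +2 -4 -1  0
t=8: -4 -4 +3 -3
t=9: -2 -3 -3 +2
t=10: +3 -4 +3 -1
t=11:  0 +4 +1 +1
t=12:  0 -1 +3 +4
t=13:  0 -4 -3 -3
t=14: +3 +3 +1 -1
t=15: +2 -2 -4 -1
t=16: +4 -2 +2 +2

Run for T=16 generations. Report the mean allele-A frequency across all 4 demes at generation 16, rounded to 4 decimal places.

0.7321

t=0: k=[70 70 70 0]
t=1: x=[70.0000 70.0000 59.8500 10.1500] k=[70 70 58 14]
t=2: x=[70.0000 68.2600 53.3600 20.3800] k=[70 70 56 21]
t=3: x=[70.0000 67.9700 52.9550 26.0750] k=[70 64 49 27]
t=4: x=[69.1300 62.6950 47.9850 30.1900] k=[68 67 44 32]
t=5: x=[67.8550 63.8100 45.5950 33.7400] k=[65 68 42 37]
t=6: x=[65.4350 63.7950 45.0450 37.7250] k=[66 62 44 41]
t=7: x=[65.4200 59.9700 46.1750 41.4350] k=[67 56 45 41]
t=8: x=[65.4050 56.0000 46.0150 41.5800] k=[61 52 49 39]
t=9: x=[59.6950 52.8700 47.9850 40.4500] k=[58 50 45 42]
t=10: x=[56.8400 50.4350 45.2900 42.4350] k=[60 46 48 41]
t=11: x=[57.9700 48.3200 46.6950 42.0150] k=[58 52 48 43]
t=12: x=[57.1300 52.2900 47.8550 43.7250] k=[57 51 51 48]
t=13: x=[56.1300 51.8700 50.5650 48.4350] k=[56 48 48 45]
t=14: x=[54.8400 49.1600 47.5650 45.4350] k=[58 52 49 44]
t=15: x=[57.1300 52.4350 48.7100 44.7250] k=[59 50 45 44]
t=16: x=[57.6950 50.5800 45.5800 44.1450] k=[62 49 48 46]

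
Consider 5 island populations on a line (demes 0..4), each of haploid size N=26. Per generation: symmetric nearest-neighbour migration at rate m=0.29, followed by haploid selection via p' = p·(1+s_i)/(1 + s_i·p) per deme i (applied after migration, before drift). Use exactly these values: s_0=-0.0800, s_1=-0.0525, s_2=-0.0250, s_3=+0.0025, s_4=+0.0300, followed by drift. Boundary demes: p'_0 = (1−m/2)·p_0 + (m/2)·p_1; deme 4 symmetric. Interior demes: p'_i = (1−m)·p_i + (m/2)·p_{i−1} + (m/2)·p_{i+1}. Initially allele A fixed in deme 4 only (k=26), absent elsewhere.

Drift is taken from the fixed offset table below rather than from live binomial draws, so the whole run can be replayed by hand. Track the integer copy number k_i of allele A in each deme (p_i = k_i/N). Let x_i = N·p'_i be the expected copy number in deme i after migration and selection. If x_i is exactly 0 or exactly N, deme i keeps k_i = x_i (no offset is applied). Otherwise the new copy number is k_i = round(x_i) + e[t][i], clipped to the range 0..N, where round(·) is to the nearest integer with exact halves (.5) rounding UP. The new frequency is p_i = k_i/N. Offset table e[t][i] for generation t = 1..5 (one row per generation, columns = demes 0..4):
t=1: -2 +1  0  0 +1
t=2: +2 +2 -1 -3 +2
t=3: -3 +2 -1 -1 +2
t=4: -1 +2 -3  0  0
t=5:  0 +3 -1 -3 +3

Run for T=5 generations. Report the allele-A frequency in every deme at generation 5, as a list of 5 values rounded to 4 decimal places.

t=0: k=[0 0 0 0 26]
t=1: x=[0.0000 0.0000 0.0000 3.7781 22.3243] k=[0 0 0 4 23]
t=2: x=[0.0000 0.0000 0.5658 6.1868 20.3764] k=[0 0 0 3 22]
t=3: x=[0.0000 0.0000 0.4243 5.3306 19.3917] k=[0 0 0 4 21]
t=4: x=[0.0000 0.0000 0.5658 5.8964 18.6913] k=[0 0 0 6 19]
t=5: x=[0.0000 0.0000 0.8490 7.0278 17.2871] k=[0 0 0 4 20]

[0.0000, 0.0000, 0.0000, 0.1538, 0.7692]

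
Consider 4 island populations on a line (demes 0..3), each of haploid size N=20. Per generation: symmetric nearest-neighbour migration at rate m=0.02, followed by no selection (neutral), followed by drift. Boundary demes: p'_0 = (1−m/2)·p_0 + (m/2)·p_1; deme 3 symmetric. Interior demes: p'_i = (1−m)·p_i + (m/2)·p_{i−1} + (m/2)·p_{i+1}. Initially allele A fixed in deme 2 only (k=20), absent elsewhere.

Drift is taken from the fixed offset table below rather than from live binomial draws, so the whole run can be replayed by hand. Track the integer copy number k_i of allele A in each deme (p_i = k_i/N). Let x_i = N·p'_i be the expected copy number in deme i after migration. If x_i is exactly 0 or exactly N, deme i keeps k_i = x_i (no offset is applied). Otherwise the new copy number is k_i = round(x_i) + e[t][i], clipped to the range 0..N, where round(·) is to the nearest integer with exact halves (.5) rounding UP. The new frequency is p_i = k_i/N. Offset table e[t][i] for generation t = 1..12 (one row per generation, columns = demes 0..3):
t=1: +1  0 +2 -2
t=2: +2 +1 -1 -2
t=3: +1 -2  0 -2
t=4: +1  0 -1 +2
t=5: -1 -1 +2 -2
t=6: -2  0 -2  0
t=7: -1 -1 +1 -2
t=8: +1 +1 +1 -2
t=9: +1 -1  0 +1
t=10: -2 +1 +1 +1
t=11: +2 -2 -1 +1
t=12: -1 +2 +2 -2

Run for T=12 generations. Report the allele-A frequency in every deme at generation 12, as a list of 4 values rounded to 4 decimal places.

t=0: k=[0 0 20 0]
t=1: x=[0.0000 0.2000 19.6000 0.2000] k=[0 0 20 0]
t=2: x=[0.0000 0.2000 19.6000 0.2000] k=[0 1 19 0]
t=3: x=[0.0100 1.1700 18.6300 0.1900] k=[1 0 19 0]
t=4: x=[0.9900 0.2000 18.6200 0.1900] k=[2 0 18 2]
t=5: x=[1.9800 0.2000 17.6600 2.1600] k=[1 0 20 0]
t=6: x=[0.9900 0.2100 19.6000 0.2000] k=[0 0 18 0]
t=7: x=[0.0000 0.1800 17.6400 0.1800] k=[0 0 19 0]
t=8: x=[0.0000 0.1900 18.6200 0.1900] k=[0 1 20 0]
t=9: x=[0.0100 1.1800 19.6100 0.2000] k=[1 0 20 1]
t=10: x=[0.9900 0.2100 19.6100 1.1900] k=[0 1 20 2]
t=11: x=[0.0100 1.1800 19.6300 2.1800] k=[2 0 19 3]
t=12: x=[1.9800 0.2100 18.6500 3.1600] k=[1 2 20 1]

[0.0500, 0.1000, 1.0000, 0.0500]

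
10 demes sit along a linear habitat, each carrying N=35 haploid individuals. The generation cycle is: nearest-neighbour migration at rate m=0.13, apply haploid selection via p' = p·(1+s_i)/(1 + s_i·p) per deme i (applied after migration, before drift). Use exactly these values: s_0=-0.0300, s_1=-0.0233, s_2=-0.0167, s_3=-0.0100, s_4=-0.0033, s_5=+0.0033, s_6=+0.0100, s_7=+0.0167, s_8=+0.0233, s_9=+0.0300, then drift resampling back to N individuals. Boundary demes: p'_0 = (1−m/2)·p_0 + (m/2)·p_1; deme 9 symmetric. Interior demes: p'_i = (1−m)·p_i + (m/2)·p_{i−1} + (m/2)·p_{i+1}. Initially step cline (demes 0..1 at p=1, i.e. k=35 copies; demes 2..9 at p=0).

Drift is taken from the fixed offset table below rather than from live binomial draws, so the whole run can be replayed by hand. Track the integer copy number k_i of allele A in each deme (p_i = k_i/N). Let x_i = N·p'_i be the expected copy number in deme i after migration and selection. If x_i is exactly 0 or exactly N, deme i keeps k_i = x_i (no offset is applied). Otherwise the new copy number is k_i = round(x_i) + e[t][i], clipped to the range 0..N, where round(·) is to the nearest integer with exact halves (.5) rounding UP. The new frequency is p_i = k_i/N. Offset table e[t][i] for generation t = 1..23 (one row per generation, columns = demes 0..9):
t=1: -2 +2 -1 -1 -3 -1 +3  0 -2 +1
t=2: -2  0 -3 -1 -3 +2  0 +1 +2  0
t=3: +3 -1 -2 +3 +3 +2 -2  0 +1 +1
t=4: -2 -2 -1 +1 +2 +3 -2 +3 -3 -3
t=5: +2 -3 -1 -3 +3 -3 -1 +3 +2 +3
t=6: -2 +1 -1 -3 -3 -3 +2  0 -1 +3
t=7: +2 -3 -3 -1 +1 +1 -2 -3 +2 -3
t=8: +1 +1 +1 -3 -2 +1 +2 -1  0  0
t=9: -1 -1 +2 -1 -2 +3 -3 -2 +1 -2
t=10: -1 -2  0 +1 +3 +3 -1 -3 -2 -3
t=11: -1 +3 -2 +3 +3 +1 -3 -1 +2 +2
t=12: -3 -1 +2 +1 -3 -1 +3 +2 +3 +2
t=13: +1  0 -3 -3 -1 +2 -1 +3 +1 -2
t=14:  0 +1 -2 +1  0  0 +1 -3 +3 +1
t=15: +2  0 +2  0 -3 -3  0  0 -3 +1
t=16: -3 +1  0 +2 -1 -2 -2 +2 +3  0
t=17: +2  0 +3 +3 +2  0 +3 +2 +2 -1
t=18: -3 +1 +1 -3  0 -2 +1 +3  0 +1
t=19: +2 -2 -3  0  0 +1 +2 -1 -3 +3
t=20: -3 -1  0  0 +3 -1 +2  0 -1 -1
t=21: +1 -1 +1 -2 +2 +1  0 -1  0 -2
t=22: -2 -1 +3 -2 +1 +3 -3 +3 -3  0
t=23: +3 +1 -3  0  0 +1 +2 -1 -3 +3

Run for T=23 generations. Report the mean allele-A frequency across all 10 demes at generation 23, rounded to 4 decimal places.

0.1457

t=0: k=[35 35 0 0 0 0 0 0 0 0]
t=1: x=[35.0000 32.6743 2.2394 0.0000 0.0000 0.0000 0.0000 0.0000 0.0000 0.0000] k=[35 35 1 0 0 0 0 0 0 0]
t=2: x=[35.0000 32.7407 3.0971 0.0644 0.0000 0.0000 0.0000 0.0000 0.0000 0.0000] k=[35 33 0 0 0 0 0 0 0 0]
t=3: x=[34.8660 30.9004 2.1113 0.0000 0.0000 0.0000 0.0000 0.0000 0.0000 0.0000] k=[35 30 0 0 0 0 0 0 0 0]
t=4: x=[34.6650 28.2474 1.9192 0.0000 0.0000 0.0000 0.0000 0.0000 0.0000 0.0000] k=[33 26 1 0 0 0 0 0 0 0]
t=5: x=[32.4746 24.6591 2.5203 0.0644 0.0000 0.0000 0.0000 0.0000 0.0000 0.0000] k=[34 22 2 0 0 0 0 0 0 0]
t=6: x=[33.1678 21.2839 3.1218 0.1287 0.0000 0.0000 0.0000 0.0000 0.0000 0.0000] k=[31 22 2 0 0 0 0 0 0 0]
t=7: x=[30.2923 21.0879 3.1218 0.1287 0.0000 0.0000 0.0000 0.0000 0.0000 0.0000] k=[32 18 0 0 0 0 0 0 0 0]
t=8: x=[30.9830 17.5337 1.1511 0.0000 0.0000 0.0000 0.0000 0.0000 0.0000 0.0000] k=[32 19 2 0 0 0 0 0 0 0]
t=9: x=[31.0495 18.5346 2.9295 0.1287 0.0000 0.0000 0.0000 0.0000 0.0000 0.0000] k=[30 18 5 0 0 0 0 0 0 0]
t=10: x=[29.0715 17.7288 5.4421 0.3218 0.0000 0.0000 0.0000 0.0000 0.0000 0.0000] k=[28 16 5 1 0 0 0 0 0 0]
t=11: x=[27.0341 15.8603 5.3779 1.1835 0.0648 0.0000 0.0000 0.0000 0.0000 0.0000] k=[26 19 3 4 3 0 0 0 0 0]
t=12: x=[25.3333 18.2092 4.0444 3.8355 2.8613 0.1956 0.0000 0.0000 0.0000 0.0000] k=[22 17 6 5 0 0 0 0 0 0]
t=13: x=[21.4228 16.4044 6.5598 4.6990 0.3239 0.0000 0.0000 0.0000 0.0000 0.0000] k=[22 16 4 2 0 0 0 0 0 0]
t=14: x=[21.3573 15.4064 4.5825 1.9811 0.1296 0.0000 0.0000 0.0000 0.0000 0.0000] k=[21 16 3 3 0 0 0 0 0 0]
t=15: x=[20.4166 15.2767 3.7877 2.7792 0.1944 0.0000 0.0000 0.0000 0.0000 0.0000] k=[22 15 6 3 0 0 0 0 0 0]
t=16: x=[21.2918 14.6687 6.3025 2.9725 0.1944 0.0000 0.0000 0.0000 0.0000 0.0000] k=[18 16 6 5 0 0 0 0 0 0]
t=17: x=[17.6035 15.2767 6.4954 4.6990 0.3239 0.0000 0.0000 0.0000 0.0000 0.0000] k=[20 15 9 8 2 0 0 0 0 0]
t=18: x=[19.4121 14.7335 9.2103 7.6149 2.2530 0.1304 0.0000 0.0000 0.0000 0.0000] k=[16 16 10 5 2 0 0 0 0 0]
t=19: x=[15.7358 15.4064 9.9447 5.0862 2.0586 0.1304 0.0000 0.0000 0.0000 0.0000] k=[18 13 7 5 2 1 0 0 0 0]
t=20: x=[17.4085 12.7433 7.1636 4.8925 2.1234 1.0032 0.0656 0.0000 0.0000 0.0000] k=[14 12 7 5 5 0 2 0 0 0]
t=21: x=[13.6158 11.6213 7.0992 5.0862 4.6616 0.4565 1.7565 0.1322 0.0000 0.0000] k=[15 11 8 3 7 1 2 0 0 0]
t=22: x=[14.4808 10.8874 7.7677 3.5528 6.3328 1.4596 1.8221 0.1322 0.0000 0.0000] k=[12 10 11 2 7 4 0 3 0 0]
t=23: x=[11.6322 10.0255 10.2277 2.8833 6.4626 3.9465 0.4595 2.6503 0.1995 0.0000] k=[15 11 7 3 6 5 2 2 0 0]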